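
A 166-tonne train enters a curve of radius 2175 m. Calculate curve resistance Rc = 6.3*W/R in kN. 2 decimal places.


Rc = 6.3 * W / R
Rc = 6.3 * 166 / 2175
Rc = 1045.8 / 2175
Rc = 0.48 kN

0.48


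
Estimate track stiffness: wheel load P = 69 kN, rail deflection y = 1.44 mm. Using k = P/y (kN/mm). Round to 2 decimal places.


Track stiffness k = P / y
k = 69 / 1.44
k = 47.92 kN/mm

47.92


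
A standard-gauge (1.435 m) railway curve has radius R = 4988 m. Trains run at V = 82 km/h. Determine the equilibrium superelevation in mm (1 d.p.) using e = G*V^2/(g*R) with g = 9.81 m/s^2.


Convert speed: V = 82 / 3.6 = 22.7778 m/s
Apply formula: e = 1.435 * 22.7778^2 / (9.81 * 4988)
e = 1.435 * 518.8272 / 48932.28
e = 0.015215 m = 15.2 mm

15.2


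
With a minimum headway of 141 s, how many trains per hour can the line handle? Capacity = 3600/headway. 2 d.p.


Capacity = 3600 / headway
Capacity = 3600 / 141
Capacity = 25.53 trains/hour

25.53


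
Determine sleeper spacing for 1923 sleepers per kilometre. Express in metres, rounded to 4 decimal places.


Spacing = 1000 m / number of sleepers
Spacing = 1000 / 1923
Spacing = 0.5200 m

0.5200


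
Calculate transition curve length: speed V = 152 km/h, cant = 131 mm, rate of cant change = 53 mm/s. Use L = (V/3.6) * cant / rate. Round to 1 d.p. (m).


Convert speed: V = 152 / 3.6 = 42.2222 m/s
L = 42.2222 * 131 / 53
L = 5531.1111 / 53
L = 104.4 m

104.4


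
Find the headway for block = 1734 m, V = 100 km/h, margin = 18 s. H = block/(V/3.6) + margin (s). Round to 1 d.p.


V = 100 / 3.6 = 27.7778 m/s
Block traversal time = 1734 / 27.7778 = 62.424 s
Headway = 62.424 + 18
Headway = 80.4 s

80.4


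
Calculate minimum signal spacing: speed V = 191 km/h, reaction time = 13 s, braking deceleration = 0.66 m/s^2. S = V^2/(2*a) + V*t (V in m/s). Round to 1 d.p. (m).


V = 191 / 3.6 = 53.0556 m/s
Braking distance = 53.0556^2 / (2*0.66) = 2132.4939 m
Sighting distance = 53.0556 * 13 = 689.7222 m
S = 2132.4939 + 689.7222 = 2822.2 m

2822.2


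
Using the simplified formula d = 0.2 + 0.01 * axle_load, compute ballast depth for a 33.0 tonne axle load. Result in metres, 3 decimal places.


d = 0.2 + 0.01 * 33.0
d = 0.2 + 0.33
d = 0.530 m

0.530


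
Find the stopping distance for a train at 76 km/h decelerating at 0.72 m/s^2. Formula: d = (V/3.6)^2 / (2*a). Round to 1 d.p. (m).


Convert speed: V = 76 / 3.6 = 21.1111 m/s
V^2 = 445.679
d = 445.679 / (2 * 0.72)
d = 445.679 / 1.44
d = 309.5 m

309.5


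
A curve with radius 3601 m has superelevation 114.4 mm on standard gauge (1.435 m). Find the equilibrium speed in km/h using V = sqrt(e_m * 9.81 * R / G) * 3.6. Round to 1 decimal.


Convert cant: e = 114.4 mm = 0.1144 m
V_ms = sqrt(0.1144 * 9.81 * 3601 / 1.435)
V_ms = sqrt(2816.217884) = 53.068 m/s
V = 53.068 * 3.6 = 191.0 km/h

191.0


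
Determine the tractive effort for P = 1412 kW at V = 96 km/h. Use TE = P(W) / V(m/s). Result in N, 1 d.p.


Convert: P = 1412 kW = 1412000 W
V = 96 / 3.6 = 26.6667 m/s
TE = 1412000 / 26.6667
TE = 52950.0 N

52950.0


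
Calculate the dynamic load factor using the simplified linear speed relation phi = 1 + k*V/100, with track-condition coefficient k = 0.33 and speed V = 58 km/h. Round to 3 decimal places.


phi = 1 + k * V / 100
phi = 1 + 0.33 * 58 / 100
phi = 1 + 0.1914
phi = 1.191

1.191


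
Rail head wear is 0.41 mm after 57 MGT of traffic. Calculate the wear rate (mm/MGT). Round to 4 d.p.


Wear rate = total wear / cumulative tonnage
Rate = 0.41 / 57
Rate = 0.0072 mm/MGT

0.0072


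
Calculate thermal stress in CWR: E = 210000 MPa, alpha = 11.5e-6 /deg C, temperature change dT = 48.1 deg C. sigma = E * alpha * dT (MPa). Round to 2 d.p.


sigma = E * alpha * dT
sigma = 210000 * 11.5e-6 * 48.1
sigma = 2.415 * 48.1
sigma = 116.16 MPa

116.16


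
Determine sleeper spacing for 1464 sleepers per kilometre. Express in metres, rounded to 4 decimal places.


Spacing = 1000 m / number of sleepers
Spacing = 1000 / 1464
Spacing = 0.6831 m

0.6831


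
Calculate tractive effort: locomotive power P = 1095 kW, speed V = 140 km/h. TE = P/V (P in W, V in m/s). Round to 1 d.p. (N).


Convert: P = 1095 kW = 1095000 W
V = 140 / 3.6 = 38.8889 m/s
TE = 1095000 / 38.8889
TE = 28157.1 N

28157.1


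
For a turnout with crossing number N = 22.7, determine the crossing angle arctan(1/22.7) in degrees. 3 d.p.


1/N = 1/22.7 = 0.044053
angle = arctan(0.044053) = 0.044024 rad
angle = 0.044024 * 180/pi = 2.522 degrees

2.522


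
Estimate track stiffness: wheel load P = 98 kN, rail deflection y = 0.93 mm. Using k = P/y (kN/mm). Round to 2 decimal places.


Track stiffness k = P / y
k = 98 / 0.93
k = 105.38 kN/mm

105.38


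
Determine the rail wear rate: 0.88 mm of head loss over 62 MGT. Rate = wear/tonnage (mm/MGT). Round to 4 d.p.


Wear rate = total wear / cumulative tonnage
Rate = 0.88 / 62
Rate = 0.0142 mm/MGT

0.0142


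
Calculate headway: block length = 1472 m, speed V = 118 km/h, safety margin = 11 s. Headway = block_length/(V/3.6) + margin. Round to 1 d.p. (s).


V = 118 / 3.6 = 32.7778 m/s
Block traversal time = 1472 / 32.7778 = 44.9085 s
Headway = 44.9085 + 11
Headway = 55.9 s

55.9


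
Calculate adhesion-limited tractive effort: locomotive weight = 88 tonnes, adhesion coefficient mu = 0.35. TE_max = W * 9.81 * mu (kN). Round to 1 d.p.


TE_max = W * g * mu
TE_max = 88 * 9.81 * 0.35
TE_max = 863.28 * 0.35
TE_max = 302.1 kN

302.1


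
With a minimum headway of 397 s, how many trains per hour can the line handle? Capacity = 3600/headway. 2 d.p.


Capacity = 3600 / headway
Capacity = 3600 / 397
Capacity = 9.07 trains/hour

9.07


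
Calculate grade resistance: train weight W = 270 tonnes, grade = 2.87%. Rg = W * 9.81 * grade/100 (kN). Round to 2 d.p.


Rg = W * 9.81 * grade / 100
Rg = 270 * 9.81 * 2.87 / 100
Rg = 2648.7 * 0.0287
Rg = 76.02 kN

76.02


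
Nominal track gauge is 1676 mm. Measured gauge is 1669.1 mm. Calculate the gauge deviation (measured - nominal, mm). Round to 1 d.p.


Deviation = measured - nominal
Deviation = 1669.1 - 1676
Deviation = -6.9 mm

-6.9


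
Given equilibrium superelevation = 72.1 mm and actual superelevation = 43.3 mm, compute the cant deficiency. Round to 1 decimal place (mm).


Cant deficiency = equilibrium cant - actual cant
CD = 72.1 - 43.3
CD = 28.8 mm

28.8


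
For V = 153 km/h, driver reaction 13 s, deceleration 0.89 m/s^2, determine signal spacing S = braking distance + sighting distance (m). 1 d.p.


V = 153 / 3.6 = 42.5 m/s
Braking distance = 42.5^2 / (2*0.89) = 1014.7472 m
Sighting distance = 42.5 * 13 = 552.5 m
S = 1014.7472 + 552.5 = 1567.2 m

1567.2


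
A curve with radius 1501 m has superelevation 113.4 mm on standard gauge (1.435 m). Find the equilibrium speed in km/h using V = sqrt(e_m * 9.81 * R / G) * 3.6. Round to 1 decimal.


Convert cant: e = 113.4 mm = 0.1134 m
V_ms = sqrt(0.1134 * 9.81 * 1501 / 1.435)
V_ms = sqrt(1163.619132) = 34.1119 m/s
V = 34.1119 * 3.6 = 122.8 km/h

122.8


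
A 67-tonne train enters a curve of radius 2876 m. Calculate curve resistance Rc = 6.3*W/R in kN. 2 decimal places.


Rc = 6.3 * W / R
Rc = 6.3 * 67 / 2876
Rc = 422.1 / 2876
Rc = 0.15 kN

0.15


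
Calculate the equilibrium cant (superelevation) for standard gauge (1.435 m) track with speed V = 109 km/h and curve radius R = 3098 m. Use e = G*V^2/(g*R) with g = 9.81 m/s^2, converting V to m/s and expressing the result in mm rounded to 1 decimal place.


Convert speed: V = 109 / 3.6 = 30.2778 m/s
Apply formula: e = 1.435 * 30.2778^2 / (9.81 * 3098)
e = 1.435 * 916.7438 / 30391.38
e = 0.043286 m = 43.3 mm

43.3


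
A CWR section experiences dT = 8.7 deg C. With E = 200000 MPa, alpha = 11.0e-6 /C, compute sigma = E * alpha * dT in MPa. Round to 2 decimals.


sigma = E * alpha * dT
sigma = 200000 * 11.0e-6 * 8.7
sigma = 2.2 * 8.7
sigma = 19.14 MPa

19.14


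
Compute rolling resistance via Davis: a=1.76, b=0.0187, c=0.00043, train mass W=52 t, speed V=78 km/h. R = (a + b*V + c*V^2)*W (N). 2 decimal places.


b*V = 0.0187 * 78 = 1.4586
c*V^2 = 0.00043 * 6084 = 2.61612
R_per_t = 1.76 + 1.4586 + 2.61612 = 5.83472 N/t
R_total = 5.83472 * 52 = 303.41 N

303.41


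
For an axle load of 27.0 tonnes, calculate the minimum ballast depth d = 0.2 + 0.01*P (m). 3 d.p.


d = 0.2 + 0.01 * 27.0
d = 0.2 + 0.27
d = 0.470 m

0.470


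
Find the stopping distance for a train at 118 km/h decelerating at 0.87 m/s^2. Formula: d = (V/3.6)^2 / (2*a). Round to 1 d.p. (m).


Convert speed: V = 118 / 3.6 = 32.7778 m/s
V^2 = 1074.3827
d = 1074.3827 / (2 * 0.87)
d = 1074.3827 / 1.74
d = 617.5 m

617.5


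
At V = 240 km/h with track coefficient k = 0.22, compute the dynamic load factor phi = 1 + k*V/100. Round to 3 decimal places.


phi = 1 + k * V / 100
phi = 1 + 0.22 * 240 / 100
phi = 1 + 0.528
phi = 1.528

1.528


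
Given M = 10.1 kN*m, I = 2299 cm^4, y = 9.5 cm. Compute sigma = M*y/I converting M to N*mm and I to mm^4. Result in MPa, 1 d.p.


Convert units:
M = 10.1 kN*m = 10100000 N*mm
y = 9.5 cm = 95 mm
I = 2299 cm^4 = 22990000 mm^4
sigma = 10100000 * 95 / 22990000
sigma = 41.7 MPa

41.7


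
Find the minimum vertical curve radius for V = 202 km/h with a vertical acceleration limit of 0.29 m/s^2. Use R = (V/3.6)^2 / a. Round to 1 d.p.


Convert speed: V = 202 / 3.6 = 56.1111 m/s
V^2 = 3148.4568 m^2/s^2
R_v = 3148.4568 / 0.29
R_v = 10856.7 m

10856.7


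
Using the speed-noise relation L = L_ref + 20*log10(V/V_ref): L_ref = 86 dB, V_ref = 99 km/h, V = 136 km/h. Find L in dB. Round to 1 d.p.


V/V_ref = 136 / 99 = 1.373737
log10(1.373737) = 0.137904
20 * 0.137904 = 2.7581
L = 86 + 2.7581 = 88.8 dB

88.8


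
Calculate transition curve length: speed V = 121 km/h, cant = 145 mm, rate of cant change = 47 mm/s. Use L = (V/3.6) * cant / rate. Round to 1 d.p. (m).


Convert speed: V = 121 / 3.6 = 33.6111 m/s
L = 33.6111 * 145 / 47
L = 4873.6111 / 47
L = 103.7 m

103.7


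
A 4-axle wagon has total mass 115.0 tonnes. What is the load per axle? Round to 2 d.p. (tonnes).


Load per axle = total weight / number of axles
Load = 115.0 / 4
Load = 28.75 tonnes

28.75


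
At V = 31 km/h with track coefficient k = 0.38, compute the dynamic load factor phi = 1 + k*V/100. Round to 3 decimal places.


phi = 1 + k * V / 100
phi = 1 + 0.38 * 31 / 100
phi = 1 + 0.1178
phi = 1.118

1.118


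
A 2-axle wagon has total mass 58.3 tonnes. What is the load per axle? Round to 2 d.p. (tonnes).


Load per axle = total weight / number of axles
Load = 58.3 / 2
Load = 29.15 tonnes

29.15


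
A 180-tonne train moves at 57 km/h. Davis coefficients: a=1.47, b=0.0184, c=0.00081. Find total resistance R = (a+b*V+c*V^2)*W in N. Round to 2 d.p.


b*V = 0.0184 * 57 = 1.0488
c*V^2 = 0.00081 * 3249 = 2.63169
R_per_t = 1.47 + 1.0488 + 2.63169 = 5.15049 N/t
R_total = 5.15049 * 180 = 927.09 N

927.09


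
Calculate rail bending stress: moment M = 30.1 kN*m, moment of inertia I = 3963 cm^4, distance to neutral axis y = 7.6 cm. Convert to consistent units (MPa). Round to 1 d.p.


Convert units:
M = 30.1 kN*m = 30100000 N*mm
y = 7.6 cm = 76 mm
I = 3963 cm^4 = 39630000 mm^4
sigma = 30100000 * 76 / 39630000
sigma = 57.7 MPa

57.7


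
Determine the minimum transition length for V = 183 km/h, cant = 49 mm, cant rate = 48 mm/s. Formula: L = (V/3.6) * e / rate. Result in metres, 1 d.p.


Convert speed: V = 183 / 3.6 = 50.8333 m/s
L = 50.8333 * 49 / 48
L = 2490.8333 / 48
L = 51.9 m

51.9


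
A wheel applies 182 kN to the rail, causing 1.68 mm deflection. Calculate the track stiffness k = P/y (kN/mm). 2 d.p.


Track stiffness k = P / y
k = 182 / 1.68
k = 108.33 kN/mm

108.33


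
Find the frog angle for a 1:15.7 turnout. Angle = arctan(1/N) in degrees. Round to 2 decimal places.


1/N = 1/15.7 = 0.063694
angle = arctan(0.063694) = 0.063608 rad
angle = 0.063608 * 180/pi = 3.64 degrees

3.64


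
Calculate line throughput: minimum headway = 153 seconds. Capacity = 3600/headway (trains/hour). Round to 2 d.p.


Capacity = 3600 / headway
Capacity = 3600 / 153
Capacity = 23.53 trains/hour

23.53


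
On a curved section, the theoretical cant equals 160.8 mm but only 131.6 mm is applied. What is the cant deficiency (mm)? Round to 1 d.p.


Cant deficiency = equilibrium cant - actual cant
CD = 160.8 - 131.6
CD = 29.2 mm

29.2


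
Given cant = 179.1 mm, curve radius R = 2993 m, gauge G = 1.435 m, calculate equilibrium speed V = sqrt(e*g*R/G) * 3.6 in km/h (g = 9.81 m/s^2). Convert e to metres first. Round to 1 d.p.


Convert cant: e = 179.1 mm = 0.1791 m
V_ms = sqrt(0.1791 * 9.81 * 2993 / 1.435)
V_ms = sqrt(3664.539514) = 60.5354 m/s
V = 60.5354 * 3.6 = 217.9 km/h

217.9


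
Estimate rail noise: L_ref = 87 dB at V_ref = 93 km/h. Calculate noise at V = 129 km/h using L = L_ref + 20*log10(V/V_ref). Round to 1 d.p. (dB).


V/V_ref = 129 / 93 = 1.387097
log10(1.387097) = 0.142107
20 * 0.142107 = 2.8421
L = 87 + 2.8421 = 89.8 dB

89.8


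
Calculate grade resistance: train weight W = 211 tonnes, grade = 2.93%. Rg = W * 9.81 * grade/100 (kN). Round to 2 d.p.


Rg = W * 9.81 * grade / 100
Rg = 211 * 9.81 * 2.93 / 100
Rg = 2069.91 * 0.0293
Rg = 60.65 kN

60.65


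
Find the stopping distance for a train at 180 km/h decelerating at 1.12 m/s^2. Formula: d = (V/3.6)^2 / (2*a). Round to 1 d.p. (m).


Convert speed: V = 180 / 3.6 = 50.0 m/s
V^2 = 2500.0
d = 2500.0 / (2 * 1.12)
d = 2500.0 / 2.24
d = 1116.1 m

1116.1


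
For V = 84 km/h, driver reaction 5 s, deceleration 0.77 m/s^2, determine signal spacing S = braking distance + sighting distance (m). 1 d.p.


V = 84 / 3.6 = 23.3333 m/s
Braking distance = 23.3333^2 / (2*0.77) = 353.5354 m
Sighting distance = 23.3333 * 5 = 116.6667 m
S = 353.5354 + 116.6667 = 470.2 m

470.2


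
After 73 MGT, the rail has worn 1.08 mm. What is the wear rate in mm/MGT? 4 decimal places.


Wear rate = total wear / cumulative tonnage
Rate = 1.08 / 73
Rate = 0.0148 mm/MGT

0.0148


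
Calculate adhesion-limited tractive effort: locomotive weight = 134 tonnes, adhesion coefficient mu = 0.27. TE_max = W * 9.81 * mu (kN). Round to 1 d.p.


TE_max = W * g * mu
TE_max = 134 * 9.81 * 0.27
TE_max = 1314.54 * 0.27
TE_max = 354.9 kN

354.9


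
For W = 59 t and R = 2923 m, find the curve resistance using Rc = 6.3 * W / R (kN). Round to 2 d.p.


Rc = 6.3 * W / R
Rc = 6.3 * 59 / 2923
Rc = 371.7 / 2923
Rc = 0.13 kN

0.13


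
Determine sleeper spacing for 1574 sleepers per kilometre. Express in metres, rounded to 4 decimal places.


Spacing = 1000 m / number of sleepers
Spacing = 1000 / 1574
Spacing = 0.6353 m

0.6353


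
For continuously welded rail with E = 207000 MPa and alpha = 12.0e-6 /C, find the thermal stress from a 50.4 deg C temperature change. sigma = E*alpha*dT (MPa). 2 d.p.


sigma = E * alpha * dT
sigma = 207000 * 12.0e-6 * 50.4
sigma = 2.484 * 50.4
sigma = 125.19 MPa

125.19


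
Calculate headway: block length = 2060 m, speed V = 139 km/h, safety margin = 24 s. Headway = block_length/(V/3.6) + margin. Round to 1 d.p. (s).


V = 139 / 3.6 = 38.6111 m/s
Block traversal time = 2060 / 38.6111 = 53.3525 s
Headway = 53.3525 + 24
Headway = 77.4 s

77.4


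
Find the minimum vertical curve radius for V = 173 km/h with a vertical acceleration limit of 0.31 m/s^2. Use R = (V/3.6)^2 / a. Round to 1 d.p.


Convert speed: V = 173 / 3.6 = 48.0556 m/s
V^2 = 2309.3364 m^2/s^2
R_v = 2309.3364 / 0.31
R_v = 7449.5 m

7449.5


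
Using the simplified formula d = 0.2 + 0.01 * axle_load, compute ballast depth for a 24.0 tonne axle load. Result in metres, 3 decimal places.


d = 0.2 + 0.01 * 24.0
d = 0.2 + 0.24
d = 0.440 m

0.440


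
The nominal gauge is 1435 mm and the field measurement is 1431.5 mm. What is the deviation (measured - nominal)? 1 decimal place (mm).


Deviation = measured - nominal
Deviation = 1431.5 - 1435
Deviation = -3.5 mm

-3.5


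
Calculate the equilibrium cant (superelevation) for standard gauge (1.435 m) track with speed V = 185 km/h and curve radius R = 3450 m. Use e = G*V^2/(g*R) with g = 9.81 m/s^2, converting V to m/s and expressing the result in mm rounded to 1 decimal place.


Convert speed: V = 185 / 3.6 = 51.3889 m/s
Apply formula: e = 1.435 * 51.3889^2 / (9.81 * 3450)
e = 1.435 * 2640.8179 / 33844.5
e = 0.11197 m = 112.0 mm

112.0


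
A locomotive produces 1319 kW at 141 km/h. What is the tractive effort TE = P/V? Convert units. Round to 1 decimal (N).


Convert: P = 1319 kW = 1319000 W
V = 141 / 3.6 = 39.1667 m/s
TE = 1319000 / 39.1667
TE = 33676.6 N

33676.6


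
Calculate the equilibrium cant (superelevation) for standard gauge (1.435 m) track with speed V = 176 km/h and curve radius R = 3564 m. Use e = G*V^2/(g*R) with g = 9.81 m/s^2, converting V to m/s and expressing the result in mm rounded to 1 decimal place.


Convert speed: V = 176 / 3.6 = 48.8889 m/s
Apply formula: e = 1.435 * 48.8889^2 / (9.81 * 3564)
e = 1.435 * 2390.1235 / 34962.84
e = 0.098099 m = 98.1 mm

98.1


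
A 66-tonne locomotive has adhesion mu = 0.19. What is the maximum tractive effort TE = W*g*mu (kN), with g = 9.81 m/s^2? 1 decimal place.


TE_max = W * g * mu
TE_max = 66 * 9.81 * 0.19
TE_max = 647.46 * 0.19
TE_max = 123.0 kN

123.0


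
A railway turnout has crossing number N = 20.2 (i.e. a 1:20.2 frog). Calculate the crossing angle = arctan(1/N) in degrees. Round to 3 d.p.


1/N = 1/20.2 = 0.049505
angle = arctan(0.049505) = 0.049465 rad
angle = 0.049465 * 180/pi = 2.834 degrees

2.834


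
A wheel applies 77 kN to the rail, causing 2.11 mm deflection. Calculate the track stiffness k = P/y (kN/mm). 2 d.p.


Track stiffness k = P / y
k = 77 / 2.11
k = 36.49 kN/mm

36.49


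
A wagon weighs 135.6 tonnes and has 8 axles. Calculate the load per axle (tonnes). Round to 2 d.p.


Load per axle = total weight / number of axles
Load = 135.6 / 8
Load = 16.95 tonnes

16.95


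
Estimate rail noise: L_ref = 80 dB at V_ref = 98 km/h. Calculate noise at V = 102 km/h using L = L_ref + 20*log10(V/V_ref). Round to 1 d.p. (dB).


V/V_ref = 102 / 98 = 1.040816
log10(1.040816) = 0.017374
20 * 0.017374 = 0.3475
L = 80 + 0.3475 = 80.3 dB

80.3


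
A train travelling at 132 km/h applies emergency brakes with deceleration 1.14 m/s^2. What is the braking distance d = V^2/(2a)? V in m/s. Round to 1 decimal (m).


Convert speed: V = 132 / 3.6 = 36.6667 m/s
V^2 = 1344.4444
d = 1344.4444 / (2 * 1.14)
d = 1344.4444 / 2.28
d = 589.7 m

589.7


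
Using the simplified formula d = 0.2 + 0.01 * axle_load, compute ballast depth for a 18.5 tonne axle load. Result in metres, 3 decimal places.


d = 0.2 + 0.01 * 18.5
d = 0.2 + 0.185
d = 0.385 m

0.385


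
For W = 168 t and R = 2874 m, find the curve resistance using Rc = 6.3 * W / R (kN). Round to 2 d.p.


Rc = 6.3 * W / R
Rc = 6.3 * 168 / 2874
Rc = 1058.4 / 2874
Rc = 0.37 kN

0.37


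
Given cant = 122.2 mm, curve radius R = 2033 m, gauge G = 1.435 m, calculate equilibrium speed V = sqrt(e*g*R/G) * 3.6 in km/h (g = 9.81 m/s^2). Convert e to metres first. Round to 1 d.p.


Convert cant: e = 122.2 mm = 0.1222 m
V_ms = sqrt(0.1222 * 9.81 * 2033 / 1.435)
V_ms = sqrt(1698.344116) = 41.211 m/s
V = 41.211 * 3.6 = 148.4 km/h

148.4


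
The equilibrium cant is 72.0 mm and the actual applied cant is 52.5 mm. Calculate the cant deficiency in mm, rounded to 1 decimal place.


Cant deficiency = equilibrium cant - actual cant
CD = 72.0 - 52.5
CD = 19.5 mm

19.5


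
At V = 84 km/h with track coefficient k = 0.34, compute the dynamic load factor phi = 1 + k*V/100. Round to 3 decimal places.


phi = 1 + k * V / 100
phi = 1 + 0.34 * 84 / 100
phi = 1 + 0.2856
phi = 1.286

1.286


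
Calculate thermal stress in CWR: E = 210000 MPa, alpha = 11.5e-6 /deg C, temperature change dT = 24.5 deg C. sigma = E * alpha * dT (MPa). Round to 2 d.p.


sigma = E * alpha * dT
sigma = 210000 * 11.5e-6 * 24.5
sigma = 2.415 * 24.5
sigma = 59.17 MPa

59.17


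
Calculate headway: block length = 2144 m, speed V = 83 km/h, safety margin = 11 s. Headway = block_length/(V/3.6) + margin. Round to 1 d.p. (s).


V = 83 / 3.6 = 23.0556 m/s
Block traversal time = 2144 / 23.0556 = 92.9928 s
Headway = 92.9928 + 11
Headway = 104.0 s

104.0


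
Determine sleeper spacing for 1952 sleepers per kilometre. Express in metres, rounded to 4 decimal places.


Spacing = 1000 m / number of sleepers
Spacing = 1000 / 1952
Spacing = 0.5123 m

0.5123


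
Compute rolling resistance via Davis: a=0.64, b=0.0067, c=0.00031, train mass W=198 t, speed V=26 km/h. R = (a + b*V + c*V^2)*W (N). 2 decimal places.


b*V = 0.0067 * 26 = 0.1742
c*V^2 = 0.00031 * 676 = 0.20956
R_per_t = 0.64 + 0.1742 + 0.20956 = 1.02376 N/t
R_total = 1.02376 * 198 = 202.70 N

202.70


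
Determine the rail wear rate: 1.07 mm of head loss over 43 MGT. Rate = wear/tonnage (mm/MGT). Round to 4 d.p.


Wear rate = total wear / cumulative tonnage
Rate = 1.07 / 43
Rate = 0.0249 mm/MGT

0.0249


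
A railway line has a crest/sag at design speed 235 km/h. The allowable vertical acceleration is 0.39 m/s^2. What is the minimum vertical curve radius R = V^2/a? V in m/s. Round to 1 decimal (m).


Convert speed: V = 235 / 3.6 = 65.2778 m/s
V^2 = 4261.1883 m^2/s^2
R_v = 4261.1883 / 0.39
R_v = 10926.1 m

10926.1


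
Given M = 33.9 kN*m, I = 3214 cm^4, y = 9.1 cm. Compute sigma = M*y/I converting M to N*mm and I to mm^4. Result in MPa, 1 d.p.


Convert units:
M = 33.9 kN*m = 33900000 N*mm
y = 9.1 cm = 91 mm
I = 3214 cm^4 = 32140000 mm^4
sigma = 33900000 * 91 / 32140000
sigma = 96.0 MPa

96.0


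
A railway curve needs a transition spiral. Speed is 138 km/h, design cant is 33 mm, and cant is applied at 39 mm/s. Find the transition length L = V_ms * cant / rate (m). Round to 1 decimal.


Convert speed: V = 138 / 3.6 = 38.3333 m/s
L = 38.3333 * 33 / 39
L = 1265.0 / 39
L = 32.4 m

32.4


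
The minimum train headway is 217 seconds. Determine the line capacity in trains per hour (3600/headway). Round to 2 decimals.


Capacity = 3600 / headway
Capacity = 3600 / 217
Capacity = 16.59 trains/hour

16.59


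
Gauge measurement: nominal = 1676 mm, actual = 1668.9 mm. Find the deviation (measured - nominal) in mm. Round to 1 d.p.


Deviation = measured - nominal
Deviation = 1668.9 - 1676
Deviation = -7.1 mm

-7.1


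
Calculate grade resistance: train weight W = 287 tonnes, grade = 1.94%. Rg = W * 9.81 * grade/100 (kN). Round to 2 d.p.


Rg = W * 9.81 * grade / 100
Rg = 287 * 9.81 * 1.94 / 100
Rg = 2815.47 * 0.0194
Rg = 54.62 kN

54.62


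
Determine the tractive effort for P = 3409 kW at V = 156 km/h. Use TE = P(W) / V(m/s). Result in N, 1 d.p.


Convert: P = 3409 kW = 3409000 W
V = 156 / 3.6 = 43.3333 m/s
TE = 3409000 / 43.3333
TE = 78669.2 N

78669.2


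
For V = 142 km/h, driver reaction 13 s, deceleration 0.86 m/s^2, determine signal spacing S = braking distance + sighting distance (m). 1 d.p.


V = 142 / 3.6 = 39.4444 m/s
Braking distance = 39.4444^2 / (2*0.86) = 904.5722 m
Sighting distance = 39.4444 * 13 = 512.7778 m
S = 904.5722 + 512.7778 = 1417.3 m

1417.3


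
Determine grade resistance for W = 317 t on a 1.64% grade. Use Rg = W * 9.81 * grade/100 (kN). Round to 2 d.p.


Rg = W * 9.81 * grade / 100
Rg = 317 * 9.81 * 1.64 / 100
Rg = 3109.77 * 0.0164
Rg = 51.00 kN

51.00


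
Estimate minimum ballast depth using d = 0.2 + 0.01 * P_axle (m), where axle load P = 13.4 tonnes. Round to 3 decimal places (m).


d = 0.2 + 0.01 * 13.4
d = 0.2 + 0.134
d = 0.334 m

0.334


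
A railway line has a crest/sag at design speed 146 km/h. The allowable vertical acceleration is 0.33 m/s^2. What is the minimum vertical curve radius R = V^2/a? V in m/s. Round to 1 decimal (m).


Convert speed: V = 146 / 3.6 = 40.5556 m/s
V^2 = 1644.7531 m^2/s^2
R_v = 1644.7531 / 0.33
R_v = 4984.1 m

4984.1


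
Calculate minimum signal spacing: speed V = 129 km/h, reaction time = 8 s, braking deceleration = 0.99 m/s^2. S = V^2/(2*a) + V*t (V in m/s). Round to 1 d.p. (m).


V = 129 / 3.6 = 35.8333 m/s
Braking distance = 35.8333^2 / (2*0.99) = 648.4989 m
Sighting distance = 35.8333 * 8 = 286.6667 m
S = 648.4989 + 286.6667 = 935.2 m

935.2


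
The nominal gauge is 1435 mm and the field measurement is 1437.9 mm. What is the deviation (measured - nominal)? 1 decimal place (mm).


Deviation = measured - nominal
Deviation = 1437.9 - 1435
Deviation = 2.9 mm

2.9


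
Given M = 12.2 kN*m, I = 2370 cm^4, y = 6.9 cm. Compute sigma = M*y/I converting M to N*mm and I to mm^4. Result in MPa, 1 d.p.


Convert units:
M = 12.2 kN*m = 12200000 N*mm
y = 6.9 cm = 69 mm
I = 2370 cm^4 = 23700000 mm^4
sigma = 12200000 * 69 / 23700000
sigma = 35.5 MPa

35.5


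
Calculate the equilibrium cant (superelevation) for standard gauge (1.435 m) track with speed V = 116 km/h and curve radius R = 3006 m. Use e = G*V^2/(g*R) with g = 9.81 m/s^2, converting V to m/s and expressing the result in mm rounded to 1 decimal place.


Convert speed: V = 116 / 3.6 = 32.2222 m/s
Apply formula: e = 1.435 * 32.2222^2 / (9.81 * 3006)
e = 1.435 * 1038.2716 / 29488.86
e = 0.050525 m = 50.5 mm

50.5


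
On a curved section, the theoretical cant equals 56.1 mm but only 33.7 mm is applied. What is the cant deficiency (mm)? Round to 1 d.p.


Cant deficiency = equilibrium cant - actual cant
CD = 56.1 - 33.7
CD = 22.4 mm

22.4


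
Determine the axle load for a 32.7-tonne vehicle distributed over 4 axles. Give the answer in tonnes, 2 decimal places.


Load per axle = total weight / number of axles
Load = 32.7 / 4
Load = 8.18 tonnes

8.18


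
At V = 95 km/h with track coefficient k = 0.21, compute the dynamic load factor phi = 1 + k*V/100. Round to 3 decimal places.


phi = 1 + k * V / 100
phi = 1 + 0.21 * 95 / 100
phi = 1 + 0.1995
phi = 1.200

1.200


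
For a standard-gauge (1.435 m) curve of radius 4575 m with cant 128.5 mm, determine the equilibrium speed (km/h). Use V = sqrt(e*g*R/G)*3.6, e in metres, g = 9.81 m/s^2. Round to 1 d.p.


Convert cant: e = 128.5 mm = 0.1285 m
V_ms = sqrt(0.1285 * 9.81 * 4575 / 1.435)
V_ms = sqrt(4018.93824) = 63.3951 m/s
V = 63.3951 * 3.6 = 228.2 km/h

228.2


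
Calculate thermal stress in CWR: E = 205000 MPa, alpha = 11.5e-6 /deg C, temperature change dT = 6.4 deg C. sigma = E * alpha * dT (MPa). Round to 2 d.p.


sigma = E * alpha * dT
sigma = 205000 * 11.5e-6 * 6.4
sigma = 2.3575 * 6.4
sigma = 15.09 MPa

15.09


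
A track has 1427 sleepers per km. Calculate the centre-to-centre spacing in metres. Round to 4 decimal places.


Spacing = 1000 m / number of sleepers
Spacing = 1000 / 1427
Spacing = 0.7008 m

0.7008


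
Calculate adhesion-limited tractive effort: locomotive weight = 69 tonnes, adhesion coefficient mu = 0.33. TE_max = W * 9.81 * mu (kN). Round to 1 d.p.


TE_max = W * g * mu
TE_max = 69 * 9.81 * 0.33
TE_max = 676.89 * 0.33
TE_max = 223.4 kN

223.4


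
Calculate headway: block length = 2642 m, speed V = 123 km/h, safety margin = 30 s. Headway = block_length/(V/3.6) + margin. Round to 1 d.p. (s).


V = 123 / 3.6 = 34.1667 m/s
Block traversal time = 2642 / 34.1667 = 77.3268 s
Headway = 77.3268 + 30
Headway = 107.3 s

107.3


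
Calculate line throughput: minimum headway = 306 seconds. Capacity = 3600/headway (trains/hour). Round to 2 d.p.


Capacity = 3600 / headway
Capacity = 3600 / 306
Capacity = 11.76 trains/hour

11.76


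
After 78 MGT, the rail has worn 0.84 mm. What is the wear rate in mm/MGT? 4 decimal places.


Wear rate = total wear / cumulative tonnage
Rate = 0.84 / 78
Rate = 0.0108 mm/MGT

0.0108


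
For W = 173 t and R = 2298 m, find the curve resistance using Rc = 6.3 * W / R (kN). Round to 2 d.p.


Rc = 6.3 * W / R
Rc = 6.3 * 173 / 2298
Rc = 1089.9 / 2298
Rc = 0.47 kN

0.47


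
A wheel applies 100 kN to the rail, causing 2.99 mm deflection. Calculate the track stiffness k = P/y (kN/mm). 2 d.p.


Track stiffness k = P / y
k = 100 / 2.99
k = 33.44 kN/mm

33.44


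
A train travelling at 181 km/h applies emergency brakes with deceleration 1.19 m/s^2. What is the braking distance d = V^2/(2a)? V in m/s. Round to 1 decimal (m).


Convert speed: V = 181 / 3.6 = 50.2778 m/s
V^2 = 2527.8549
d = 2527.8549 / (2 * 1.19)
d = 2527.8549 / 2.38
d = 1062.1 m

1062.1


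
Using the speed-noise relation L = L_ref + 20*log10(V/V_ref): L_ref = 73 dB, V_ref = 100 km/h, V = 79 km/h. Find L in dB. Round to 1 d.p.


V/V_ref = 79 / 100 = 0.79
log10(0.79) = -0.102373
20 * -0.102373 = -2.0475
L = 73 + -2.0475 = 71.0 dB

71.0


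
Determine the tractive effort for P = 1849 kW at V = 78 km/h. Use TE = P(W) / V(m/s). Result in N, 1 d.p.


Convert: P = 1849 kW = 1849000 W
V = 78 / 3.6 = 21.6667 m/s
TE = 1849000 / 21.6667
TE = 85338.5 N

85338.5


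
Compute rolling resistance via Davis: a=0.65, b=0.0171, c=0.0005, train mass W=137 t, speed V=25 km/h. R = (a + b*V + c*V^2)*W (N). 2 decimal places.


b*V = 0.0171 * 25 = 0.4275
c*V^2 = 0.0005 * 625 = 0.3125
R_per_t = 0.65 + 0.4275 + 0.3125 = 1.39 N/t
R_total = 1.39 * 137 = 190.43 N

190.43


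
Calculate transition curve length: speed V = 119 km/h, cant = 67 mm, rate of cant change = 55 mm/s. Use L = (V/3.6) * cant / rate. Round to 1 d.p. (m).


Convert speed: V = 119 / 3.6 = 33.0556 m/s
L = 33.0556 * 67 / 55
L = 2214.7222 / 55
L = 40.3 m

40.3


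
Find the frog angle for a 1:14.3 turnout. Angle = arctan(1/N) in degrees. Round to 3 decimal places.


1/N = 1/14.3 = 0.06993
angle = arctan(0.06993) = 0.069816 rad
angle = 0.069816 * 180/pi = 4.000 degrees

4.000


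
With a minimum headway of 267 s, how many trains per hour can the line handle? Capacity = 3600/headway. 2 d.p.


Capacity = 3600 / headway
Capacity = 3600 / 267
Capacity = 13.48 trains/hour

13.48


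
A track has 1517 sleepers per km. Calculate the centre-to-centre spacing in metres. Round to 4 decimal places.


Spacing = 1000 m / number of sleepers
Spacing = 1000 / 1517
Spacing = 0.6592 m

0.6592


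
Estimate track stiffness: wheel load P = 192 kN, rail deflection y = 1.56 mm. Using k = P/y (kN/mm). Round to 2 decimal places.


Track stiffness k = P / y
k = 192 / 1.56
k = 123.08 kN/mm

123.08


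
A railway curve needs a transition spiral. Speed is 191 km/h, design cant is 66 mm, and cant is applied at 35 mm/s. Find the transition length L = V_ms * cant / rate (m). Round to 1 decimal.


Convert speed: V = 191 / 3.6 = 53.0556 m/s
L = 53.0556 * 66 / 35
L = 3501.6667 / 35
L = 100.0 m

100.0


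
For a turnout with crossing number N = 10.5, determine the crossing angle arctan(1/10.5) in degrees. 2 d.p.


1/N = 1/10.5 = 0.095238
angle = arctan(0.095238) = 0.094952 rad
angle = 0.094952 * 180/pi = 5.44 degrees

5.44


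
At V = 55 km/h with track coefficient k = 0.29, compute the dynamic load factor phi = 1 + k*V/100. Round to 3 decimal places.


phi = 1 + k * V / 100
phi = 1 + 0.29 * 55 / 100
phi = 1 + 0.1595
phi = 1.160

1.160


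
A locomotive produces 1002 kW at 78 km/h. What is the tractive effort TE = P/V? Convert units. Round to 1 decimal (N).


Convert: P = 1002 kW = 1002000 W
V = 78 / 3.6 = 21.6667 m/s
TE = 1002000 / 21.6667
TE = 46246.2 N

46246.2


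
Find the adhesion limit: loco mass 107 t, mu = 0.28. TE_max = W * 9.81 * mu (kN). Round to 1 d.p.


TE_max = W * g * mu
TE_max = 107 * 9.81 * 0.28
TE_max = 1049.67 * 0.28
TE_max = 293.9 kN

293.9


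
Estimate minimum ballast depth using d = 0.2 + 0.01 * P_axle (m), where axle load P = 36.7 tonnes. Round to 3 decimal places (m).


d = 0.2 + 0.01 * 36.7
d = 0.2 + 0.367
d = 0.567 m

0.567


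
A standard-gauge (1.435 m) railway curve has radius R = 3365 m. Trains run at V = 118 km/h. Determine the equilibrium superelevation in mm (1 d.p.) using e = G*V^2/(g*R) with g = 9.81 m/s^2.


Convert speed: V = 118 / 3.6 = 32.7778 m/s
Apply formula: e = 1.435 * 32.7778^2 / (9.81 * 3365)
e = 1.435 * 1074.3827 / 33010.65
e = 0.046704 m = 46.7 mm

46.7


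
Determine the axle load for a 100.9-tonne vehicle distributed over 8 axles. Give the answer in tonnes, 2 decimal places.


Load per axle = total weight / number of axles
Load = 100.9 / 8
Load = 12.61 tonnes

12.61


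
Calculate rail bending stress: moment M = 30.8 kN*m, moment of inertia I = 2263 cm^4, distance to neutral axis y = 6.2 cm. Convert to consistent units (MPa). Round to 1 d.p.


Convert units:
M = 30.8 kN*m = 30800000 N*mm
y = 6.2 cm = 62 mm
I = 2263 cm^4 = 22630000 mm^4
sigma = 30800000 * 62 / 22630000
sigma = 84.4 MPa

84.4


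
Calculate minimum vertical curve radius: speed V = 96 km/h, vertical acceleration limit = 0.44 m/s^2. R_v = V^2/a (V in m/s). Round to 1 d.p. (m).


Convert speed: V = 96 / 3.6 = 26.6667 m/s
V^2 = 711.1111 m^2/s^2
R_v = 711.1111 / 0.44
R_v = 1616.2 m

1616.2


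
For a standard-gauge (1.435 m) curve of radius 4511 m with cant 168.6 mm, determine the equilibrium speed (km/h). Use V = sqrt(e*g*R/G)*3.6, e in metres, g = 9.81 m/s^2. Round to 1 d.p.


Convert cant: e = 168.6 mm = 0.1686 m
V_ms = sqrt(0.1686 * 9.81 * 4511 / 1.435)
V_ms = sqrt(5199.331447) = 72.1064 m/s
V = 72.1064 * 3.6 = 259.6 km/h

259.6


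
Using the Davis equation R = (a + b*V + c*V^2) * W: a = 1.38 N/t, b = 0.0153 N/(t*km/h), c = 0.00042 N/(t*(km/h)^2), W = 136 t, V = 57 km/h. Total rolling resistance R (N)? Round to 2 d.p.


b*V = 0.0153 * 57 = 0.8721
c*V^2 = 0.00042 * 3249 = 1.36458
R_per_t = 1.38 + 0.8721 + 1.36458 = 3.61668 N/t
R_total = 3.61668 * 136 = 491.87 N

491.87


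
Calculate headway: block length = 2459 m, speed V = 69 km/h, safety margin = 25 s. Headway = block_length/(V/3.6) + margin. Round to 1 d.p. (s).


V = 69 / 3.6 = 19.1667 m/s
Block traversal time = 2459 / 19.1667 = 128.2957 s
Headway = 128.2957 + 25
Headway = 153.3 s

153.3


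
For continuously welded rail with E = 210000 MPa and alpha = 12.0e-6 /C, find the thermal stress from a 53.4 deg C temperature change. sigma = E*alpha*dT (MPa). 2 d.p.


sigma = E * alpha * dT
sigma = 210000 * 12.0e-6 * 53.4
sigma = 2.52 * 53.4
sigma = 134.57 MPa

134.57


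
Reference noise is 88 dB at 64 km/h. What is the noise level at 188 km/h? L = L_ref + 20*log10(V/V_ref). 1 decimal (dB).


V/V_ref = 188 / 64 = 2.9375
log10(2.9375) = 0.467978
20 * 0.467978 = 9.3596
L = 88 + 9.3596 = 97.4 dB

97.4


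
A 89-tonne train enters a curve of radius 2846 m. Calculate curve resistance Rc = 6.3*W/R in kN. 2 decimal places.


Rc = 6.3 * W / R
Rc = 6.3 * 89 / 2846
Rc = 560.7 / 2846
Rc = 0.20 kN

0.20


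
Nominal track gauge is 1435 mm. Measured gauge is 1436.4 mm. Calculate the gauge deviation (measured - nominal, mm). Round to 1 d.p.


Deviation = measured - nominal
Deviation = 1436.4 - 1435
Deviation = 1.4 mm

1.4


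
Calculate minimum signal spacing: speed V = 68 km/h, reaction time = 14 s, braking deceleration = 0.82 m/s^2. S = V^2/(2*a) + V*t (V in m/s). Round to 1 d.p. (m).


V = 68 / 3.6 = 18.8889 m/s
Braking distance = 18.8889^2 / (2*0.82) = 217.555 m
Sighting distance = 18.8889 * 14 = 264.4444 m
S = 217.555 + 264.4444 = 482.0 m

482.0


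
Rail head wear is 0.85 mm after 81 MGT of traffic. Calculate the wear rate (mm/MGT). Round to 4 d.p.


Wear rate = total wear / cumulative tonnage
Rate = 0.85 / 81
Rate = 0.0105 mm/MGT

0.0105


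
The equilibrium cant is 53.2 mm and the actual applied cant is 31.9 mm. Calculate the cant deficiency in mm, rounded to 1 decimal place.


Cant deficiency = equilibrium cant - actual cant
CD = 53.2 - 31.9
CD = 21.3 mm

21.3


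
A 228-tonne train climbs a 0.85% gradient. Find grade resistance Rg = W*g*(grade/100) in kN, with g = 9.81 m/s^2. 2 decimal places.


Rg = W * 9.81 * grade / 100
Rg = 228 * 9.81 * 0.85 / 100
Rg = 2236.68 * 0.0085
Rg = 19.01 kN

19.01


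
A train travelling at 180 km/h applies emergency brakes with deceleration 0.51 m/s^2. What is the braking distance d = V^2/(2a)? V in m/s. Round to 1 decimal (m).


Convert speed: V = 180 / 3.6 = 50.0 m/s
V^2 = 2500.0
d = 2500.0 / (2 * 0.51)
d = 2500.0 / 1.02
d = 2451.0 m

2451.0


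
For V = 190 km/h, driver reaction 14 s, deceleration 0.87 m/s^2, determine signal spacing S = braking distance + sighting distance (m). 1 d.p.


V = 190 / 3.6 = 52.7778 m/s
Braking distance = 52.7778^2 / (2*0.87) = 1600.8585 m
Sighting distance = 52.7778 * 14 = 738.8889 m
S = 1600.8585 + 738.8889 = 2339.7 m

2339.7


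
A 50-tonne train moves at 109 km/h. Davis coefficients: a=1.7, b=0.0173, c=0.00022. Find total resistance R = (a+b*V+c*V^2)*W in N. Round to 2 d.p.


b*V = 0.0173 * 109 = 1.8857
c*V^2 = 0.00022 * 11881 = 2.61382
R_per_t = 1.7 + 1.8857 + 2.61382 = 6.19952 N/t
R_total = 6.19952 * 50 = 309.98 N

309.98


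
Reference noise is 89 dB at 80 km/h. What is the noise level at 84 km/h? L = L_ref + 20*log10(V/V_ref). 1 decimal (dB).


V/V_ref = 84 / 80 = 1.05
log10(1.05) = 0.021189
20 * 0.021189 = 0.4238
L = 89 + 0.4238 = 89.4 dB

89.4


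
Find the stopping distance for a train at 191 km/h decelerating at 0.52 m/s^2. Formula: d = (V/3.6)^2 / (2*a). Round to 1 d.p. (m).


Convert speed: V = 191 / 3.6 = 53.0556 m/s
V^2 = 2814.892
d = 2814.892 / (2 * 0.52)
d = 2814.892 / 1.04
d = 2706.6 m

2706.6


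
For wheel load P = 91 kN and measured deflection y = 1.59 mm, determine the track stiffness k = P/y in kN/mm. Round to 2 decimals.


Track stiffness k = P / y
k = 91 / 1.59
k = 57.23 kN/mm

57.23


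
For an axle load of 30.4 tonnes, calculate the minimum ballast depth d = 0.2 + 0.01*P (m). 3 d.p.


d = 0.2 + 0.01 * 30.4
d = 0.2 + 0.304
d = 0.504 m

0.504


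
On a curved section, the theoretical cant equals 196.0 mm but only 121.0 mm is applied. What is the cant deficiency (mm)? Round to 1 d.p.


Cant deficiency = equilibrium cant - actual cant
CD = 196.0 - 121.0
CD = 75.0 mm

75.0


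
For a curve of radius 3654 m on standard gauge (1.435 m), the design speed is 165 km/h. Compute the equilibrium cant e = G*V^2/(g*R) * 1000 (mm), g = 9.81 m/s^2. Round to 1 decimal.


Convert speed: V = 165 / 3.6 = 45.8333 m/s
Apply formula: e = 1.435 * 45.8333^2 / (9.81 * 3654)
e = 1.435 * 2100.6944 / 35845.74
e = 0.084096 m = 84.1 mm

84.1


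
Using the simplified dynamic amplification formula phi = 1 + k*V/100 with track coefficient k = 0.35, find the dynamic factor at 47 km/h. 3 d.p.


phi = 1 + k * V / 100
phi = 1 + 0.35 * 47 / 100
phi = 1 + 0.1645
phi = 1.165

1.165


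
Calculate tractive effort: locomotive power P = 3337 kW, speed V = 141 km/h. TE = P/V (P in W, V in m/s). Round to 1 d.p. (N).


Convert: P = 3337 kW = 3337000 W
V = 141 / 3.6 = 39.1667 m/s
TE = 3337000 / 39.1667
TE = 85200.0 N

85200.0


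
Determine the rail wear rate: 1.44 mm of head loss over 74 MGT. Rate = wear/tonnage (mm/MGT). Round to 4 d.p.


Wear rate = total wear / cumulative tonnage
Rate = 1.44 / 74
Rate = 0.0195 mm/MGT

0.0195


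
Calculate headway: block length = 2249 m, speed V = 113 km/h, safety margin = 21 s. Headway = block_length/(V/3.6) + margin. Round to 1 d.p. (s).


V = 113 / 3.6 = 31.3889 m/s
Block traversal time = 2249 / 31.3889 = 71.6496 s
Headway = 71.6496 + 21
Headway = 92.6 s

92.6


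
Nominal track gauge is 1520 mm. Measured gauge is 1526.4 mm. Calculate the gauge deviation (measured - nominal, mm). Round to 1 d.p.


Deviation = measured - nominal
Deviation = 1526.4 - 1520
Deviation = 6.4 mm

6.4


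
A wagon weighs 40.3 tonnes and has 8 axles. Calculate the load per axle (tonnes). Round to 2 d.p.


Load per axle = total weight / number of axles
Load = 40.3 / 8
Load = 5.04 tonnes

5.04


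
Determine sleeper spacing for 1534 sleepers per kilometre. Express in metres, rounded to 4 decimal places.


Spacing = 1000 m / number of sleepers
Spacing = 1000 / 1534
Spacing = 0.6519 m

0.6519
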